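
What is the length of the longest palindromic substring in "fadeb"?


Input: "fadeb"
Checking substrings for palindromes:
  No multi-char palindromic substrings found
Longest palindromic substring: "f" with length 1

1


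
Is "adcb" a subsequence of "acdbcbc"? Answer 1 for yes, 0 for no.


Check if "adcb" is a subsequence of "acdbcbc"
Greedy scan:
  Position 0 ('a'): matches sub[0] = 'a'
  Position 1 ('c'): no match needed
  Position 2 ('d'): matches sub[1] = 'd'
  Position 3 ('b'): no match needed
  Position 4 ('c'): matches sub[2] = 'c'
  Position 5 ('b'): matches sub[3] = 'b'
  Position 6 ('c'): no match needed
All 4 characters matched => is a subsequence

1


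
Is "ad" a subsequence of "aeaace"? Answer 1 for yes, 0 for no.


Check if "ad" is a subsequence of "aeaace"
Greedy scan:
  Position 0 ('a'): matches sub[0] = 'a'
  Position 1 ('e'): no match needed
  Position 2 ('a'): no match needed
  Position 3 ('a'): no match needed
  Position 4 ('c'): no match needed
  Position 5 ('e'): no match needed
Only matched 1/2 characters => not a subsequence

0


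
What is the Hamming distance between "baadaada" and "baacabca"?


Comparing "baadaada" and "baacabca" position by position:
  Position 0: 'b' vs 'b' => same
  Position 1: 'a' vs 'a' => same
  Position 2: 'a' vs 'a' => same
  Position 3: 'd' vs 'c' => differ
  Position 4: 'a' vs 'a' => same
  Position 5: 'a' vs 'b' => differ
  Position 6: 'd' vs 'c' => differ
  Position 7: 'a' vs 'a' => same
Total differences (Hamming distance): 3

3


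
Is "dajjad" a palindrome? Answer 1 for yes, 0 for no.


Input: dajjad
Reversed: dajjad
  Compare pos 0 ('d') with pos 5 ('d'): match
  Compare pos 1 ('a') with pos 4 ('a'): match
  Compare pos 2 ('j') with pos 3 ('j'): match
Result: palindrome

1


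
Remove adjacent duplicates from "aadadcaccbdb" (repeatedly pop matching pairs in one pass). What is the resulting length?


Input: aadadcaccbdb
Stack-based adjacent duplicate removal:
  Read 'a': push. Stack: a
  Read 'a': matches stack top 'a' => pop. Stack: (empty)
  Read 'd': push. Stack: d
  Read 'a': push. Stack: da
  Read 'd': push. Stack: dad
  Read 'c': push. Stack: dadc
  Read 'a': push. Stack: dadca
  Read 'c': push. Stack: dadcac
  Read 'c': matches stack top 'c' => pop. Stack: dadca
  Read 'b': push. Stack: dadcab
  Read 'd': push. Stack: dadcabd
  Read 'b': push. Stack: dadcabdb
Final stack: "dadcabdb" (length 8)

8


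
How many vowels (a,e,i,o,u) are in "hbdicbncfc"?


Input: hbdicbncfc
Checking each character:
  'h' at position 0: consonant
  'b' at position 1: consonant
  'd' at position 2: consonant
  'i' at position 3: vowel (running total: 1)
  'c' at position 4: consonant
  'b' at position 5: consonant
  'n' at position 6: consonant
  'c' at position 7: consonant
  'f' at position 8: consonant
  'c' at position 9: consonant
Total vowels: 1

1


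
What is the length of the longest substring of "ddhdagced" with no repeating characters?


Input: "ddhdagced"
Sliding window (track last position of each char):
  Position 0 ('d'): window [0,0] length 1 -- new best
  Position 1 ('d'): repeat (last at 0), move window start to 1
  Position 1 ('d'): window [1,1] length 1
  Position 2 ('h'): window [1,2] length 2 -- new best
  Position 3 ('d'): repeat (last at 1), move window start to 2
  Position 3 ('d'): window [2,3] length 2
  Position 4 ('a'): window [2,4] length 3 -- new best
  Position 5 ('g'): window [2,5] length 4 -- new best
  Position 6 ('c'): window [2,6] length 5 -- new best
  Position 7 ('e'): window [2,7] length 6 -- new best
  Position 8 ('d'): repeat (last at 3), move window start to 4
  Position 8 ('d'): window [4,8] length 5
Longest substring with no repeats: "hdagce" with length 6

6


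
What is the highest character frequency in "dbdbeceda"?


Input: dbdbeceda
Character counts:
  'a': 1
  'b': 2
  'c': 1
  'd': 3
  'e': 2
Maximum frequency: 3

3


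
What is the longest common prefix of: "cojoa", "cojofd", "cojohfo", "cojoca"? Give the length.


Words: cojoa, cojofd, cojohfo, cojoca
  Position 0: all 'c' => match
  Position 1: all 'o' => match
  Position 2: all 'j' => match
  Position 3: all 'o' => match
  Position 4: ('a', 'f', 'h', 'c') => mismatch, stop
LCP = "cojo" (length 4)

4


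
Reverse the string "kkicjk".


Input: kkicjk
Reading characters right to left:
  Position 5: 'k'
  Position 4: 'j'
  Position 3: 'c'
  Position 2: 'i'
  Position 1: 'k'
  Position 0: 'k'
Reversed: kjcikk

kjcikk


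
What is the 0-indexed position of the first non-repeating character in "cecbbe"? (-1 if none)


Input: cecbbe
Character frequencies:
  'b': 2
  'c': 2
  'e': 2
Scanning left to right for freq == 1:
  Position 0 ('c'): freq=2, skip
  Position 1 ('e'): freq=2, skip
  Position 2 ('c'): freq=2, skip
  Position 3 ('b'): freq=2, skip
  Position 4 ('b'): freq=2, skip
  Position 5 ('e'): freq=2, skip
  No unique character found => answer = -1

-1


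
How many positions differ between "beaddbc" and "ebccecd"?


Comparing "beaddbc" and "ebccecd" position by position:
  Position 0: 'b' vs 'e' => DIFFER
  Position 1: 'e' vs 'b' => DIFFER
  Position 2: 'a' vs 'c' => DIFFER
  Position 3: 'd' vs 'c' => DIFFER
  Position 4: 'd' vs 'e' => DIFFER
  Position 5: 'b' vs 'c' => DIFFER
  Position 6: 'c' vs 'd' => DIFFER
Positions that differ: 7

7


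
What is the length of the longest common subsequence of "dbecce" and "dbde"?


LCS of "dbecce" and "dbde"
DP table:
           d    b    d    e
      0    0    0    0    0
  d   0    1    1    1    1
  b   0    1    2    2    2
  e   0    1    2    2    3
  c   0    1    2    2    3
  c   0    1    2    2    3
  e   0    1    2    2    3
LCS length = dp[6][4] = 3

3


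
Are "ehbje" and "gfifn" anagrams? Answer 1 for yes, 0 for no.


Strings: "ehbje", "gfifn"
Sorted first:  beehj
Sorted second: ffgin
Differ at position 0: 'b' vs 'f' => not anagrams

0


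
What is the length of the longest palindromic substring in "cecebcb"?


Input: "cecebcb"
Checking substrings for palindromes:
  [0:3] "cec" (len 3) => palindrome
  [1:4] "ece" (len 3) => palindrome
  [4:7] "bcb" (len 3) => palindrome
Longest palindromic substring: "cec" with length 3

3


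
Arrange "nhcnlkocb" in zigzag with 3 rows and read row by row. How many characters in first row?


Zigzag "nhcnlkocb" into 3 rows:
Placing characters:
  'n' => row 0
  'h' => row 1
  'c' => row 2
  'n' => row 1
  'l' => row 0
  'k' => row 1
  'o' => row 2
  'c' => row 1
  'b' => row 0
Rows:
  Row 0: "nlb"
  Row 1: "hnkc"
  Row 2: "co"
First row length: 3

3


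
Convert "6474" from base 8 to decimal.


Input: "6474" in base 8
Positional expansion:
  Digit '6' (value 6) x 8^3 = 3072
  Digit '4' (value 4) x 8^2 = 256
  Digit '7' (value 7) x 8^1 = 56
  Digit '4' (value 4) x 8^0 = 4
Sum = 3388

3388


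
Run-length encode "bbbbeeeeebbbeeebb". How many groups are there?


Input: bbbbeeeeebbbeeebb
Scanning for consecutive runs:
  Group 1: 'b' x 4 (positions 0-3)
  Group 2: 'e' x 5 (positions 4-8)
  Group 3: 'b' x 3 (positions 9-11)
  Group 4: 'e' x 3 (positions 12-14)
  Group 5: 'b' x 2 (positions 15-16)
Total groups: 5

5


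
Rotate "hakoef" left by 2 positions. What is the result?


Input: "hakoef", rotate left by 2
First 2 characters: "ha"
Remaining characters: "koef"
Concatenate remaining + first: "koef" + "ha" = "koefha"

koefha


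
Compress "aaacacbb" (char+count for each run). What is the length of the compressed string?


Input: aaacacbb
Runs:
  'a' x 3 => "a3"
  'c' x 1 => "c1"
  'a' x 1 => "a1"
  'c' x 1 => "c1"
  'b' x 2 => "b2"
Compressed: "a3c1a1c1b2"
Compressed length: 10

10


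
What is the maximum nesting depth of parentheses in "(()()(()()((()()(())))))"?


Input: "(()()(()()((()()(())))))"
Tracking depth:
  Position 0 '(': depth becomes 1
  Position 1 '(': depth becomes 2
  Position 2 ')': depth becomes 1
  Position 3 '(': depth becomes 2
  Position 4 ')': depth becomes 1
  Position 5 '(': depth becomes 2
  Position 6 '(': depth becomes 3
  Position 7 ')': depth becomes 2
  Position 8 '(': depth becomes 3
  Position 9 ')': depth becomes 2
  Position 10 '(': depth becomes 3
  Position 11 '(': depth becomes 4
  Position 12 '(': depth becomes 5
  Position 13 ')': depth becomes 4
  Position 14 '(': depth becomes 5
  Position 15 ')': depth becomes 4
  Position 16 '(': depth becomes 5
  Position 17 '(': depth becomes 6
  Position 18 ')': depth becomes 5
  Position 19 ')': depth becomes 4
  Position 20 ')': depth becomes 3
  Position 21 ')': depth becomes 2
  Position 22 ')': depth becomes 1
  Position 23 ')': depth becomes 0
Maximum depth reached: 6

6


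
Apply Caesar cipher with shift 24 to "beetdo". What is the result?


Caesar cipher: shift "beetdo" by 24
  'b' (pos 1) + 24 = pos 25 = 'z'
  'e' (pos 4) + 24 = pos 2 = 'c'
  'e' (pos 4) + 24 = pos 2 = 'c'
  't' (pos 19) + 24 = pos 17 = 'r'
  'd' (pos 3) + 24 = pos 1 = 'b'
  'o' (pos 14) + 24 = pos 12 = 'm'
Result: zccrbm

zccrbm


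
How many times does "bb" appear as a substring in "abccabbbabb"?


Searching for "bb" in "abccabbbabb"
Scanning each position:
  Position 0: "ab" => no
  Position 1: "bc" => no
  Position 2: "cc" => no
  Position 3: "ca" => no
  Position 4: "ab" => no
  Position 5: "bb" => MATCH
  Position 6: "bb" => MATCH
  Position 7: "ba" => no
  Position 8: "ab" => no
  Position 9: "bb" => MATCH
Total occurrences: 3

3


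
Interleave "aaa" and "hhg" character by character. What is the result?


Interleaving "aaa" and "hhg":
  Position 0: 'a' from first, 'h' from second => "ah"
  Position 1: 'a' from first, 'h' from second => "ah"
  Position 2: 'a' from first, 'g' from second => "ag"
Result: ahahag

ahahag


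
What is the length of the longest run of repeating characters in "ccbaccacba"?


Input: "ccbaccacba"
Scanning for longest run:
  Position 1 ('c'): continues run of 'c', length=2
  Position 2 ('b'): new char, reset run to 1
  Position 3 ('a'): new char, reset run to 1
  Position 4 ('c'): new char, reset run to 1
  Position 5 ('c'): continues run of 'c', length=2
  Position 6 ('a'): new char, reset run to 1
  Position 7 ('c'): new char, reset run to 1
  Position 8 ('b'): new char, reset run to 1
  Position 9 ('a'): new char, reset run to 1
Longest run: 'c' with length 2

2


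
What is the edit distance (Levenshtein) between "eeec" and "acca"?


Computing edit distance: "eeec" -> "acca"
DP table:
           a    c    c    a
      0    1    2    3    4
  e   1    1    2    3    4
  e   2    2    2    3    4
  e   3    3    3    3    4
  c   4    4    3    3    4
Edit distance = dp[4][4] = 4

4


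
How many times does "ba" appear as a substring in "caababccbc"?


Searching for "ba" in "caababccbc"
Scanning each position:
  Position 0: "ca" => no
  Position 1: "aa" => no
  Position 2: "ab" => no
  Position 3: "ba" => MATCH
  Position 4: "ab" => no
  Position 5: "bc" => no
  Position 6: "cc" => no
  Position 7: "cb" => no
  Position 8: "bc" => no
Total occurrences: 1

1


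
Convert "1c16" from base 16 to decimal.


Input: "1c16" in base 16
Positional expansion:
  Digit '1' (value 1) x 16^3 = 4096
  Digit 'c' (value 12) x 16^2 = 3072
  Digit '1' (value 1) x 16^1 = 16
  Digit '6' (value 6) x 16^0 = 6
Sum = 7190

7190


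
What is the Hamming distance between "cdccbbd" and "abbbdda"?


Comparing "cdccbbd" and "abbbdda" position by position:
  Position 0: 'c' vs 'a' => differ
  Position 1: 'd' vs 'b' => differ
  Position 2: 'c' vs 'b' => differ
  Position 3: 'c' vs 'b' => differ
  Position 4: 'b' vs 'd' => differ
  Position 5: 'b' vs 'd' => differ
  Position 6: 'd' vs 'a' => differ
Total differences (Hamming distance): 7

7


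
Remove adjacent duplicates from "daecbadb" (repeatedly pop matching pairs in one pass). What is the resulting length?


Input: daecbadb
Stack-based adjacent duplicate removal:
  Read 'd': push. Stack: d
  Read 'a': push. Stack: da
  Read 'e': push. Stack: dae
  Read 'c': push. Stack: daec
  Read 'b': push. Stack: daecb
  Read 'a': push. Stack: daecba
  Read 'd': push. Stack: daecbad
  Read 'b': push. Stack: daecbadb
Final stack: "daecbadb" (length 8)

8


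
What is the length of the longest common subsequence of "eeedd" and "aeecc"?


LCS of "eeedd" and "aeecc"
DP table:
           a    e    e    c    c
      0    0    0    0    0    0
  e   0    0    1    1    1    1
  e   0    0    1    2    2    2
  e   0    0    1    2    2    2
  d   0    0    1    2    2    2
  d   0    0    1    2    2    2
LCS length = dp[5][5] = 2

2


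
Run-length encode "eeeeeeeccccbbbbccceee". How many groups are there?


Input: eeeeeeeccccbbbbccceee
Scanning for consecutive runs:
  Group 1: 'e' x 7 (positions 0-6)
  Group 2: 'c' x 4 (positions 7-10)
  Group 3: 'b' x 4 (positions 11-14)
  Group 4: 'c' x 3 (positions 15-17)
  Group 5: 'e' x 3 (positions 18-20)
Total groups: 5

5


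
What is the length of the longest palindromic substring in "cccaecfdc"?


Input: "cccaecfdc"
Checking substrings for palindromes:
  [0:3] "ccc" (len 3) => palindrome
  [0:2] "cc" (len 2) => palindrome
  [1:3] "cc" (len 2) => palindrome
Longest palindromic substring: "ccc" with length 3

3


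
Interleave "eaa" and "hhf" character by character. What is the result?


Interleaving "eaa" and "hhf":
  Position 0: 'e' from first, 'h' from second => "eh"
  Position 1: 'a' from first, 'h' from second => "ah"
  Position 2: 'a' from first, 'f' from second => "af"
Result: ehahaf

ehahaf


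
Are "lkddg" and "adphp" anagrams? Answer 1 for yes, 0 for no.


Strings: "lkddg", "adphp"
Sorted first:  ddgkl
Sorted second: adhpp
Differ at position 0: 'd' vs 'a' => not anagrams

0


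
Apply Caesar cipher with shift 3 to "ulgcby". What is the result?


Caesar cipher: shift "ulgcby" by 3
  'u' (pos 20) + 3 = pos 23 = 'x'
  'l' (pos 11) + 3 = pos 14 = 'o'
  'g' (pos 6) + 3 = pos 9 = 'j'
  'c' (pos 2) + 3 = pos 5 = 'f'
  'b' (pos 1) + 3 = pos 4 = 'e'
  'y' (pos 24) + 3 = pos 1 = 'b'
Result: xojfeb

xojfeb


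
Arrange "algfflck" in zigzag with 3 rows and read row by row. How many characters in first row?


Zigzag "algfflck" into 3 rows:
Placing characters:
  'a' => row 0
  'l' => row 1
  'g' => row 2
  'f' => row 1
  'f' => row 0
  'l' => row 1
  'c' => row 2
  'k' => row 1
Rows:
  Row 0: "af"
  Row 1: "lflk"
  Row 2: "gc"
First row length: 2

2


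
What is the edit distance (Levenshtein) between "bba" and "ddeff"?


Computing edit distance: "bba" -> "ddeff"
DP table:
           d    d    e    f    f
      0    1    2    3    4    5
  b   1    1    2    3    4    5
  b   2    2    2    3    4    5
  a   3    3    3    3    4    5
Edit distance = dp[3][5] = 5

5


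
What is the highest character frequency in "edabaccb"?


Input: edabaccb
Character counts:
  'a': 2
  'b': 2
  'c': 2
  'd': 1
  'e': 1
Maximum frequency: 2

2


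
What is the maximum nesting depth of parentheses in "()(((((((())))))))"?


Input: "()(((((((())))))))"
Tracking depth:
  Position 0 '(': depth becomes 1
  Position 1 ')': depth becomes 0
  Position 2 '(': depth becomes 1
  Position 3 '(': depth becomes 2
  Position 4 '(': depth becomes 3
  Position 5 '(': depth becomes 4
  Position 6 '(': depth becomes 5
  Position 7 '(': depth becomes 6
  Position 8 '(': depth becomes 7
  Position 9 '(': depth becomes 8
  Position 10 ')': depth becomes 7
  Position 11 ')': depth becomes 6
  Position 12 ')': depth becomes 5
  Position 13 ')': depth becomes 4
  Position 14 ')': depth becomes 3
  Position 15 ')': depth becomes 2
  Position 16 ')': depth becomes 1
  Position 17 ')': depth becomes 0
Maximum depth reached: 8

8


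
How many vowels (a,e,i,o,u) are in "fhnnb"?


Input: fhnnb
Checking each character:
  'f' at position 0: consonant
  'h' at position 1: consonant
  'n' at position 2: consonant
  'n' at position 3: consonant
  'b' at position 4: consonant
Total vowels: 0

0


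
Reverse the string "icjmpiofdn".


Input: icjmpiofdn
Reading characters right to left:
  Position 9: 'n'
  Position 8: 'd'
  Position 7: 'f'
  Position 6: 'o'
  Position 5: 'i'
  Position 4: 'p'
  Position 3: 'm'
  Position 2: 'j'
  Position 1: 'c'
  Position 0: 'i'
Reversed: ndfoipmjci

ndfoipmjci


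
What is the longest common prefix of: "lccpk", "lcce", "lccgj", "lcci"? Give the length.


Words: lccpk, lcce, lccgj, lcci
  Position 0: all 'l' => match
  Position 1: all 'c' => match
  Position 2: all 'c' => match
  Position 3: ('p', 'e', 'g', 'i') => mismatch, stop
LCP = "lcc" (length 3)

3


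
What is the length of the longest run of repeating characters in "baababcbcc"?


Input: "baababcbcc"
Scanning for longest run:
  Position 1 ('a'): new char, reset run to 1
  Position 2 ('a'): continues run of 'a', length=2
  Position 3 ('b'): new char, reset run to 1
  Position 4 ('a'): new char, reset run to 1
  Position 5 ('b'): new char, reset run to 1
  Position 6 ('c'): new char, reset run to 1
  Position 7 ('b'): new char, reset run to 1
  Position 8 ('c'): new char, reset run to 1
  Position 9 ('c'): continues run of 'c', length=2
Longest run: 'a' with length 2

2


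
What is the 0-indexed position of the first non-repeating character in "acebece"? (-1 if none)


Input: acebece
Character frequencies:
  'a': 1
  'b': 1
  'c': 2
  'e': 3
Scanning left to right for freq == 1:
  Position 0 ('a'): unique! => answer = 0

0


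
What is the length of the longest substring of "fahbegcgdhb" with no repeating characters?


Input: "fahbegcgdhb"
Sliding window (track last position of each char):
  Position 0 ('f'): window [0,0] length 1 -- new best
  Position 1 ('a'): window [0,1] length 2 -- new best
  Position 2 ('h'): window [0,2] length 3 -- new best
  Position 3 ('b'): window [0,3] length 4 -- new best
  Position 4 ('e'): window [0,4] length 5 -- new best
  Position 5 ('g'): window [0,5] length 6 -- new best
  Position 6 ('c'): window [0,6] length 7 -- new best
  Position 7 ('g'): repeat (last at 5), move window start to 6
  Position 7 ('g'): window [6,7] length 2
  Position 8 ('d'): window [6,8] length 3
  Position 9 ('h'): window [6,9] length 4
  Position 10 ('b'): window [6,10] length 5
Longest substring with no repeats: "fahbegc" with length 7

7


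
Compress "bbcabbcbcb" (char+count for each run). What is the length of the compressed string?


Input: bbcabbcbcb
Runs:
  'b' x 2 => "b2"
  'c' x 1 => "c1"
  'a' x 1 => "a1"
  'b' x 2 => "b2"
  'c' x 1 => "c1"
  'b' x 1 => "b1"
  'c' x 1 => "c1"
  'b' x 1 => "b1"
Compressed: "b2c1a1b2c1b1c1b1"
Compressed length: 16

16


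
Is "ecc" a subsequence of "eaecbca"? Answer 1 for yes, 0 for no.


Check if "ecc" is a subsequence of "eaecbca"
Greedy scan:
  Position 0 ('e'): matches sub[0] = 'e'
  Position 1 ('a'): no match needed
  Position 2 ('e'): no match needed
  Position 3 ('c'): matches sub[1] = 'c'
  Position 4 ('b'): no match needed
  Position 5 ('c'): matches sub[2] = 'c'
  Position 6 ('a'): no match needed
All 3 characters matched => is a subsequence

1


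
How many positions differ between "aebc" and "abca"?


Comparing "aebc" and "abca" position by position:
  Position 0: 'a' vs 'a' => same
  Position 1: 'e' vs 'b' => DIFFER
  Position 2: 'b' vs 'c' => DIFFER
  Position 3: 'c' vs 'a' => DIFFER
Positions that differ: 3

3


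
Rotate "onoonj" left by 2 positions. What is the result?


Input: "onoonj", rotate left by 2
First 2 characters: "on"
Remaining characters: "oonj"
Concatenate remaining + first: "oonj" + "on" = "oonjon"

oonjon


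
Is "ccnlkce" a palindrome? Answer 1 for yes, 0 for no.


Input: ccnlkce
Reversed: ecklncc
  Compare pos 0 ('c') with pos 6 ('e'): MISMATCH
  Compare pos 1 ('c') with pos 5 ('c'): match
  Compare pos 2 ('n') with pos 4 ('k'): MISMATCH
Result: not a palindrome

0


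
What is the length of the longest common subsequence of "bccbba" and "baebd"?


LCS of "bccbba" and "baebd"
DP table:
           b    a    e    b    d
      0    0    0    0    0    0
  b   0    1    1    1    1    1
  c   0    1    1    1    1    1
  c   0    1    1    1    1    1
  b   0    1    1    1    2    2
  b   0    1    1    1    2    2
  a   0    1    2    2    2    2
LCS length = dp[6][5] = 2

2


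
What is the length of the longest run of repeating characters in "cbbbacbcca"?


Input: "cbbbacbcca"
Scanning for longest run:
  Position 1 ('b'): new char, reset run to 1
  Position 2 ('b'): continues run of 'b', length=2
  Position 3 ('b'): continues run of 'b', length=3
  Position 4 ('a'): new char, reset run to 1
  Position 5 ('c'): new char, reset run to 1
  Position 6 ('b'): new char, reset run to 1
  Position 7 ('c'): new char, reset run to 1
  Position 8 ('c'): continues run of 'c', length=2
  Position 9 ('a'): new char, reset run to 1
Longest run: 'b' with length 3

3


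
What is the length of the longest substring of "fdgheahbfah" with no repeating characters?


Input: "fdgheahbfah"
Sliding window (track last position of each char):
  Position 0 ('f'): window [0,0] length 1 -- new best
  Position 1 ('d'): window [0,1] length 2 -- new best
  Position 2 ('g'): window [0,2] length 3 -- new best
  Position 3 ('h'): window [0,3] length 4 -- new best
  Position 4 ('e'): window [0,4] length 5 -- new best
  Position 5 ('a'): window [0,5] length 6 -- new best
  Position 6 ('h'): repeat (last at 3), move window start to 4
  Position 6 ('h'): window [4,6] length 3
  Position 7 ('b'): window [4,7] length 4
  Position 8 ('f'): window [4,8] length 5
  Position 9 ('a'): repeat (last at 5), move window start to 6
  Position 9 ('a'): window [6,9] length 4
  Position 10 ('h'): repeat (last at 6), move window start to 7
  Position 10 ('h'): window [7,10] length 4
Longest substring with no repeats: "fdghea" with length 6

6


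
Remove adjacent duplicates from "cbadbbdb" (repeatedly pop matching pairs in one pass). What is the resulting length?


Input: cbadbbdb
Stack-based adjacent duplicate removal:
  Read 'c': push. Stack: c
  Read 'b': push. Stack: cb
  Read 'a': push. Stack: cba
  Read 'd': push. Stack: cbad
  Read 'b': push. Stack: cbadb
  Read 'b': matches stack top 'b' => pop. Stack: cbad
  Read 'd': matches stack top 'd' => pop. Stack: cba
  Read 'b': push. Stack: cbab
Final stack: "cbab" (length 4)

4


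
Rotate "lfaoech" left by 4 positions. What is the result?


Input: "lfaoech", rotate left by 4
First 4 characters: "lfao"
Remaining characters: "ech"
Concatenate remaining + first: "ech" + "lfao" = "echlfao"

echlfao


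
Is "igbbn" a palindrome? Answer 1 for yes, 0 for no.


Input: igbbn
Reversed: nbbgi
  Compare pos 0 ('i') with pos 4 ('n'): MISMATCH
  Compare pos 1 ('g') with pos 3 ('b'): MISMATCH
Result: not a palindrome

0


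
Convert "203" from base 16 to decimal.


Input: "203" in base 16
Positional expansion:
  Digit '2' (value 2) x 16^2 = 512
  Digit '0' (value 0) x 16^1 = 0
  Digit '3' (value 3) x 16^0 = 3
Sum = 515

515


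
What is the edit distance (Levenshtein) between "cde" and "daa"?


Computing edit distance: "cde" -> "daa"
DP table:
           d    a    a
      0    1    2    3
  c   1    1    2    3
  d   2    1    2    3
  e   3    2    2    3
Edit distance = dp[3][3] = 3

3


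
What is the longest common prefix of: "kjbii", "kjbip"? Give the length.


Words: kjbii, kjbip
  Position 0: all 'k' => match
  Position 1: all 'j' => match
  Position 2: all 'b' => match
  Position 3: all 'i' => match
  Position 4: ('i', 'p') => mismatch, stop
LCP = "kjbi" (length 4)

4


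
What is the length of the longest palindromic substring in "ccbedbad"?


Input: "ccbedbad"
Checking substrings for palindromes:
  [0:2] "cc" (len 2) => palindrome
Longest palindromic substring: "cc" with length 2

2


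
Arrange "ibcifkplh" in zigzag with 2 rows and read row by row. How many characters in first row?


Zigzag "ibcifkplh" into 2 rows:
Placing characters:
  'i' => row 0
  'b' => row 1
  'c' => row 0
  'i' => row 1
  'f' => row 0
  'k' => row 1
  'p' => row 0
  'l' => row 1
  'h' => row 0
Rows:
  Row 0: "icfph"
  Row 1: "bikl"
First row length: 5

5


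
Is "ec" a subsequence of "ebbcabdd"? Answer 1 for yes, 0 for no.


Check if "ec" is a subsequence of "ebbcabdd"
Greedy scan:
  Position 0 ('e'): matches sub[0] = 'e'
  Position 1 ('b'): no match needed
  Position 2 ('b'): no match needed
  Position 3 ('c'): matches sub[1] = 'c'
  Position 4 ('a'): no match needed
  Position 5 ('b'): no match needed
  Position 6 ('d'): no match needed
  Position 7 ('d'): no match needed
All 2 characters matched => is a subsequence

1


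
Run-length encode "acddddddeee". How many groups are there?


Input: acddddddeee
Scanning for consecutive runs:
  Group 1: 'a' x 1 (positions 0-0)
  Group 2: 'c' x 1 (positions 1-1)
  Group 3: 'd' x 6 (positions 2-7)
  Group 4: 'e' x 3 (positions 8-10)
Total groups: 4

4


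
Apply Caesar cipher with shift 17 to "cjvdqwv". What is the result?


Caesar cipher: shift "cjvdqwv" by 17
  'c' (pos 2) + 17 = pos 19 = 't'
  'j' (pos 9) + 17 = pos 0 = 'a'
  'v' (pos 21) + 17 = pos 12 = 'm'
  'd' (pos 3) + 17 = pos 20 = 'u'
  'q' (pos 16) + 17 = pos 7 = 'h'
  'w' (pos 22) + 17 = pos 13 = 'n'
  'v' (pos 21) + 17 = pos 12 = 'm'
Result: tamuhnm

tamuhnm


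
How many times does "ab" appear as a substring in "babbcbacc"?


Searching for "ab" in "babbcbacc"
Scanning each position:
  Position 0: "ba" => no
  Position 1: "ab" => MATCH
  Position 2: "bb" => no
  Position 3: "bc" => no
  Position 4: "cb" => no
  Position 5: "ba" => no
  Position 6: "ac" => no
  Position 7: "cc" => no
Total occurrences: 1

1


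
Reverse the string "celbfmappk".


Input: celbfmappk
Reading characters right to left:
  Position 9: 'k'
  Position 8: 'p'
  Position 7: 'p'
  Position 6: 'a'
  Position 5: 'm'
  Position 4: 'f'
  Position 3: 'b'
  Position 2: 'l'
  Position 1: 'e'
  Position 0: 'c'
Reversed: kppamfblec

kppamfblec


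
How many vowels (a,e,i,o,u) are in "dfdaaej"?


Input: dfdaaej
Checking each character:
  'd' at position 0: consonant
  'f' at position 1: consonant
  'd' at position 2: consonant
  'a' at position 3: vowel (running total: 1)
  'a' at position 4: vowel (running total: 2)
  'e' at position 5: vowel (running total: 3)
  'j' at position 6: consonant
Total vowels: 3

3


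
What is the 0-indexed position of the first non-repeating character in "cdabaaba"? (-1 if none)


Input: cdabaaba
Character frequencies:
  'a': 4
  'b': 2
  'c': 1
  'd': 1
Scanning left to right for freq == 1:
  Position 0 ('c'): unique! => answer = 0

0


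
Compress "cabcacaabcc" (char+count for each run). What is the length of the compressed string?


Input: cabcacaabcc
Runs:
  'c' x 1 => "c1"
  'a' x 1 => "a1"
  'b' x 1 => "b1"
  'c' x 1 => "c1"
  'a' x 1 => "a1"
  'c' x 1 => "c1"
  'a' x 2 => "a2"
  'b' x 1 => "b1"
  'c' x 2 => "c2"
Compressed: "c1a1b1c1a1c1a2b1c2"
Compressed length: 18

18


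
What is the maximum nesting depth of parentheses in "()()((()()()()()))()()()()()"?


Input: "()()((()()()()()))()()()()()"
Tracking depth:
  Position 0 '(': depth becomes 1
  Position 1 ')': depth becomes 0
  Position 2 '(': depth becomes 1
  Position 3 ')': depth becomes 0
  Position 4 '(': depth becomes 1
  Position 5 '(': depth becomes 2
  Position 6 '(': depth becomes 3
  Position 7 ')': depth becomes 2
  Position 8 '(': depth becomes 3
  Position 9 ')': depth becomes 2
  Position 10 '(': depth becomes 3
  Position 11 ')': depth becomes 2
  Position 12 '(': depth becomes 3
  Position 13 ')': depth becomes 2
  Position 14 '(': depth becomes 3
  Position 15 ')': depth becomes 2
  Position 16 ')': depth becomes 1
  Position 17 ')': depth becomes 0
  Position 18 '(': depth becomes 1
  Position 19 ')': depth becomes 0
  Position 20 '(': depth becomes 1
  Position 21 ')': depth becomes 0
  Position 22 '(': depth becomes 1
  Position 23 ')': depth becomes 0
  Position 24 '(': depth becomes 1
  Position 25 ')': depth becomes 0
  Position 26 '(': depth becomes 1
  Position 27 ')': depth becomes 0
Maximum depth reached: 3

3


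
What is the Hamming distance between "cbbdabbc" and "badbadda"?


Comparing "cbbdabbc" and "badbadda" position by position:
  Position 0: 'c' vs 'b' => differ
  Position 1: 'b' vs 'a' => differ
  Position 2: 'b' vs 'd' => differ
  Position 3: 'd' vs 'b' => differ
  Position 4: 'a' vs 'a' => same
  Position 5: 'b' vs 'd' => differ
  Position 6: 'b' vs 'd' => differ
  Position 7: 'c' vs 'a' => differ
Total differences (Hamming distance): 7

7


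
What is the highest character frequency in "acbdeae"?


Input: acbdeae
Character counts:
  'a': 2
  'b': 1
  'c': 1
  'd': 1
  'e': 2
Maximum frequency: 2

2


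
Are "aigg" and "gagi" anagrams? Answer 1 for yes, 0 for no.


Strings: "aigg", "gagi"
Sorted first:  aggi
Sorted second: aggi
Sorted forms match => anagrams

1


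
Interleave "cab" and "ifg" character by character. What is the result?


Interleaving "cab" and "ifg":
  Position 0: 'c' from first, 'i' from second => "ci"
  Position 1: 'a' from first, 'f' from second => "af"
  Position 2: 'b' from first, 'g' from second => "bg"
Result: ciafbg

ciafbg


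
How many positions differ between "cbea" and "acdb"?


Comparing "cbea" and "acdb" position by position:
  Position 0: 'c' vs 'a' => DIFFER
  Position 1: 'b' vs 'c' => DIFFER
  Position 2: 'e' vs 'd' => DIFFER
  Position 3: 'a' vs 'b' => DIFFER
Positions that differ: 4

4


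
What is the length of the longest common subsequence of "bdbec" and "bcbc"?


LCS of "bdbec" and "bcbc"
DP table:
           b    c    b    c
      0    0    0    0    0
  b   0    1    1    1    1
  d   0    1    1    1    1
  b   0    1    1    2    2
  e   0    1    1    2    2
  c   0    1    2    2    3
LCS length = dp[5][4] = 3

3


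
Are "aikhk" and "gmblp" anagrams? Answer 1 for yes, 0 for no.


Strings: "aikhk", "gmblp"
Sorted first:  ahikk
Sorted second: bglmp
Differ at position 0: 'a' vs 'b' => not anagrams

0


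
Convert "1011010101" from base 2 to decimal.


Input: "1011010101" in base 2
Positional expansion:
  Digit '1' (value 1) x 2^9 = 512
  Digit '0' (value 0) x 2^8 = 0
  Digit '1' (value 1) x 2^7 = 128
  Digit '1' (value 1) x 2^6 = 64
  Digit '0' (value 0) x 2^5 = 0
  Digit '1' (value 1) x 2^4 = 16
  Digit '0' (value 0) x 2^3 = 0
  Digit '1' (value 1) x 2^2 = 4
  Digit '0' (value 0) x 2^1 = 0
  Digit '1' (value 1) x 2^0 = 1
Sum = 725

725


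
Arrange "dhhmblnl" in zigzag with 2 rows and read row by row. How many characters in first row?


Zigzag "dhhmblnl" into 2 rows:
Placing characters:
  'd' => row 0
  'h' => row 1
  'h' => row 0
  'm' => row 1
  'b' => row 0
  'l' => row 1
  'n' => row 0
  'l' => row 1
Rows:
  Row 0: "dhbn"
  Row 1: "hmll"
First row length: 4

4


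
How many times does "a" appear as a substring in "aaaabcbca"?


Searching for "a" in "aaaabcbca"
Scanning each position:
  Position 0: "a" => MATCH
  Position 1: "a" => MATCH
  Position 2: "a" => MATCH
  Position 3: "a" => MATCH
  Position 4: "b" => no
  Position 5: "c" => no
  Position 6: "b" => no
  Position 7: "c" => no
  Position 8: "a" => MATCH
Total occurrences: 5

5


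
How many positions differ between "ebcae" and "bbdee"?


Comparing "ebcae" and "bbdee" position by position:
  Position 0: 'e' vs 'b' => DIFFER
  Position 1: 'b' vs 'b' => same
  Position 2: 'c' vs 'd' => DIFFER
  Position 3: 'a' vs 'e' => DIFFER
  Position 4: 'e' vs 'e' => same
Positions that differ: 3

3


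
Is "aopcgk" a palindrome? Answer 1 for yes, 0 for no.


Input: aopcgk
Reversed: kgcpoa
  Compare pos 0 ('a') with pos 5 ('k'): MISMATCH
  Compare pos 1 ('o') with pos 4 ('g'): MISMATCH
  Compare pos 2 ('p') with pos 3 ('c'): MISMATCH
Result: not a palindrome

0


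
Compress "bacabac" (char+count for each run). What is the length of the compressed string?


Input: bacabac
Runs:
  'b' x 1 => "b1"
  'a' x 1 => "a1"
  'c' x 1 => "c1"
  'a' x 1 => "a1"
  'b' x 1 => "b1"
  'a' x 1 => "a1"
  'c' x 1 => "c1"
Compressed: "b1a1c1a1b1a1c1"
Compressed length: 14

14


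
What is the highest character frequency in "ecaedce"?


Input: ecaedce
Character counts:
  'a': 1
  'c': 2
  'd': 1
  'e': 3
Maximum frequency: 3

3


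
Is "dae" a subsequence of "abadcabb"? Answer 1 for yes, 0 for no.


Check if "dae" is a subsequence of "abadcabb"
Greedy scan:
  Position 0 ('a'): no match needed
  Position 1 ('b'): no match needed
  Position 2 ('a'): no match needed
  Position 3 ('d'): matches sub[0] = 'd'
  Position 4 ('c'): no match needed
  Position 5 ('a'): matches sub[1] = 'a'
  Position 6 ('b'): no match needed
  Position 7 ('b'): no match needed
Only matched 2/3 characters => not a subsequence

0


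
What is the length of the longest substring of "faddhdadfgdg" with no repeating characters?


Input: "faddhdadfgdg"
Sliding window (track last position of each char):
  Position 0 ('f'): window [0,0] length 1 -- new best
  Position 1 ('a'): window [0,1] length 2 -- new best
  Position 2 ('d'): window [0,2] length 3 -- new best
  Position 3 ('d'): repeat (last at 2), move window start to 3
  Position 3 ('d'): window [3,3] length 1
  Position 4 ('h'): window [3,4] length 2
  Position 5 ('d'): repeat (last at 3), move window start to 4
  Position 5 ('d'): window [4,5] length 2
  Position 6 ('a'): window [4,6] length 3
  Position 7 ('d'): repeat (last at 5), move window start to 6
  Position 7 ('d'): window [6,7] length 2
  Position 8 ('f'): window [6,8] length 3
  Position 9 ('g'): window [6,9] length 4 -- new best
  Position 10 ('d'): repeat (last at 7), move window start to 8
  Position 10 ('d'): window [8,10] length 3
  Position 11 ('g'): repeat (last at 9), move window start to 10
  Position 11 ('g'): window [10,11] length 2
Longest substring with no repeats: "adfg" with length 4

4


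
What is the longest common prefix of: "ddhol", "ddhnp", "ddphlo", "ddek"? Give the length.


Words: ddhol, ddhnp, ddphlo, ddek
  Position 0: all 'd' => match
  Position 1: all 'd' => match
  Position 2: ('h', 'h', 'p', 'e') => mismatch, stop
LCP = "dd" (length 2)

2


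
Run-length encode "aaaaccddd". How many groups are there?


Input: aaaaccddd
Scanning for consecutive runs:
  Group 1: 'a' x 4 (positions 0-3)
  Group 2: 'c' x 2 (positions 4-5)
  Group 3: 'd' x 3 (positions 6-8)
Total groups: 3

3


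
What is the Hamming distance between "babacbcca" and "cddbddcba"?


Comparing "babacbcca" and "cddbddcba" position by position:
  Position 0: 'b' vs 'c' => differ
  Position 1: 'a' vs 'd' => differ
  Position 2: 'b' vs 'd' => differ
  Position 3: 'a' vs 'b' => differ
  Position 4: 'c' vs 'd' => differ
  Position 5: 'b' vs 'd' => differ
  Position 6: 'c' vs 'c' => same
  Position 7: 'c' vs 'b' => differ
  Position 8: 'a' vs 'a' => same
Total differences (Hamming distance): 7

7


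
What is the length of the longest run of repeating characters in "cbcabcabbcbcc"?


Input: "cbcabcabbcbcc"
Scanning for longest run:
  Position 1 ('b'): new char, reset run to 1
  Position 2 ('c'): new char, reset run to 1
  Position 3 ('a'): new char, reset run to 1
  Position 4 ('b'): new char, reset run to 1
  Position 5 ('c'): new char, reset run to 1
  Position 6 ('a'): new char, reset run to 1
  Position 7 ('b'): new char, reset run to 1
  Position 8 ('b'): continues run of 'b', length=2
  Position 9 ('c'): new char, reset run to 1
  Position 10 ('b'): new char, reset run to 1
  Position 11 ('c'): new char, reset run to 1
  Position 12 ('c'): continues run of 'c', length=2
Longest run: 'b' with length 2

2


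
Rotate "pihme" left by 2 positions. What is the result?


Input: "pihme", rotate left by 2
First 2 characters: "pi"
Remaining characters: "hme"
Concatenate remaining + first: "hme" + "pi" = "hmepi"

hmepi


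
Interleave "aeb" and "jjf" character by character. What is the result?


Interleaving "aeb" and "jjf":
  Position 0: 'a' from first, 'j' from second => "aj"
  Position 1: 'e' from first, 'j' from second => "ej"
  Position 2: 'b' from first, 'f' from second => "bf"
Result: ajejbf

ajejbf


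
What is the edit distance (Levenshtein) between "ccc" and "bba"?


Computing edit distance: "ccc" -> "bba"
DP table:
           b    b    a
      0    1    2    3
  c   1    1    2    3
  c   2    2    2    3
  c   3    3    3    3
Edit distance = dp[3][3] = 3

3


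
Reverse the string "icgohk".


Input: icgohk
Reading characters right to left:
  Position 5: 'k'
  Position 4: 'h'
  Position 3: 'o'
  Position 2: 'g'
  Position 1: 'c'
  Position 0: 'i'
Reversed: khogci

khogci


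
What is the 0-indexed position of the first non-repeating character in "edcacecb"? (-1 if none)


Input: edcacecb
Character frequencies:
  'a': 1
  'b': 1
  'c': 3
  'd': 1
  'e': 2
Scanning left to right for freq == 1:
  Position 0 ('e'): freq=2, skip
  Position 1 ('d'): unique! => answer = 1

1


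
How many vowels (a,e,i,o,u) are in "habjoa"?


Input: habjoa
Checking each character:
  'h' at position 0: consonant
  'a' at position 1: vowel (running total: 1)
  'b' at position 2: consonant
  'j' at position 3: consonant
  'o' at position 4: vowel (running total: 2)
  'a' at position 5: vowel (running total: 3)
Total vowels: 3

3


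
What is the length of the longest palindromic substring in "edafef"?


Input: "edafef"
Checking substrings for palindromes:
  [3:6] "fef" (len 3) => palindrome
Longest palindromic substring: "fef" with length 3

3


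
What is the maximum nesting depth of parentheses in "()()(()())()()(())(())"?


Input: "()()(()())()()(())(())"
Tracking depth:
  Position 0 '(': depth becomes 1
  Position 1 ')': depth becomes 0
  Position 2 '(': depth becomes 1
  Position 3 ')': depth becomes 0
  Position 4 '(': depth becomes 1
  Position 5 '(': depth becomes 2
  Position 6 ')': depth becomes 1
  Position 7 '(': depth becomes 2
  Position 8 ')': depth becomes 1
  Position 9 ')': depth becomes 0
  Position 10 '(': depth becomes 1
  Position 11 ')': depth becomes 0
  Position 12 '(': depth becomes 1
  Position 13 ')': depth becomes 0
  Position 14 '(': depth becomes 1
  Position 15 '(': depth becomes 2
  Position 16 ')': depth becomes 1
  Position 17 ')': depth becomes 0
  Position 18 '(': depth becomes 1
  Position 19 '(': depth becomes 2
  Position 20 ')': depth becomes 1
  Position 21 ')': depth becomes 0
Maximum depth reached: 2

2


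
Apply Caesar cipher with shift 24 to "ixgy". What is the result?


Caesar cipher: shift "ixgy" by 24
  'i' (pos 8) + 24 = pos 6 = 'g'
  'x' (pos 23) + 24 = pos 21 = 'v'
  'g' (pos 6) + 24 = pos 4 = 'e'
  'y' (pos 24) + 24 = pos 22 = 'w'
Result: gvew

gvew


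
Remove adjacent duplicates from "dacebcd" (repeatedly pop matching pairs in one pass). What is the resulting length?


Input: dacebcd
Stack-based adjacent duplicate removal:
  Read 'd': push. Stack: d
  Read 'a': push. Stack: da
  Read 'c': push. Stack: dac
  Read 'e': push. Stack: dace
  Read 'b': push. Stack: daceb
  Read 'c': push. Stack: dacebc
  Read 'd': push. Stack: dacebcd
Final stack: "dacebcd" (length 7)

7


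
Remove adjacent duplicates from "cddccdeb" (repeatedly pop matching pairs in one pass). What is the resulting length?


Input: cddccdeb
Stack-based adjacent duplicate removal:
  Read 'c': push. Stack: c
  Read 'd': push. Stack: cd
  Read 'd': matches stack top 'd' => pop. Stack: c
  Read 'c': matches stack top 'c' => pop. Stack: (empty)
  Read 'c': push. Stack: c
  Read 'd': push. Stack: cd
  Read 'e': push. Stack: cde
  Read 'b': push. Stack: cdeb
Final stack: "cdeb" (length 4)

4


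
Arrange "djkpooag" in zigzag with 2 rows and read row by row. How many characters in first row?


Zigzag "djkpooag" into 2 rows:
Placing characters:
  'd' => row 0
  'j' => row 1
  'k' => row 0
  'p' => row 1
  'o' => row 0
  'o' => row 1
  'a' => row 0
  'g' => row 1
Rows:
  Row 0: "dkoa"
  Row 1: "jpog"
First row length: 4

4


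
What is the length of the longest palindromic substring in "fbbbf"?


Input: "fbbbf"
Checking substrings for palindromes:
  [0:5] "fbbbf" (len 5) => palindrome
  [1:4] "bbb" (len 3) => palindrome
  [1:3] "bb" (len 2) => palindrome
  [2:4] "bb" (len 2) => palindrome
Longest palindromic substring: "fbbbf" with length 5

5
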